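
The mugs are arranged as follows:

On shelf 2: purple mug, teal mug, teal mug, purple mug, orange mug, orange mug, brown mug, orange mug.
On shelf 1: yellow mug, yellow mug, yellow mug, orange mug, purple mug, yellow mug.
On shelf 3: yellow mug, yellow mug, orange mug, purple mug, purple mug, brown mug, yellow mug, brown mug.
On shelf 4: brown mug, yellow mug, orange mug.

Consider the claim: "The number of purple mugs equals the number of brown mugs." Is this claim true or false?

purple mugs: 5.
brown mugs: 4.
The claim requires 5 = 4, which does not hold.

False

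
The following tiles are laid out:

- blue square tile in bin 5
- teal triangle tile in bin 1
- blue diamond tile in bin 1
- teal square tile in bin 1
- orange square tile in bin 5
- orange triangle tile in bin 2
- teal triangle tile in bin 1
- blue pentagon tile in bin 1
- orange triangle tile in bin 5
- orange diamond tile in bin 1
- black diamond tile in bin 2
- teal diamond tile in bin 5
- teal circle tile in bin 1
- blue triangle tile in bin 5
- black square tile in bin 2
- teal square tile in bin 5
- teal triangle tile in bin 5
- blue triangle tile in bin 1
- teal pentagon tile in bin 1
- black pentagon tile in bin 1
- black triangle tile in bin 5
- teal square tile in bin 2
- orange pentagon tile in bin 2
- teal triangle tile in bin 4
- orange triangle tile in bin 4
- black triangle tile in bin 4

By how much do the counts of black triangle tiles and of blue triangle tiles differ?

black triangle tiles: 2. blue triangle tiles: 2.
|2 − 2| = 2 − 2 = 0.

0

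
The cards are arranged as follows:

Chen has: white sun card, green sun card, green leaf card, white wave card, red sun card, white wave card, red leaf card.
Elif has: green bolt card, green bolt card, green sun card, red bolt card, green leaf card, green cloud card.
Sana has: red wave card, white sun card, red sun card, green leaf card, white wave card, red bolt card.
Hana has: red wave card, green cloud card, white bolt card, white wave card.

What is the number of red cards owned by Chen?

2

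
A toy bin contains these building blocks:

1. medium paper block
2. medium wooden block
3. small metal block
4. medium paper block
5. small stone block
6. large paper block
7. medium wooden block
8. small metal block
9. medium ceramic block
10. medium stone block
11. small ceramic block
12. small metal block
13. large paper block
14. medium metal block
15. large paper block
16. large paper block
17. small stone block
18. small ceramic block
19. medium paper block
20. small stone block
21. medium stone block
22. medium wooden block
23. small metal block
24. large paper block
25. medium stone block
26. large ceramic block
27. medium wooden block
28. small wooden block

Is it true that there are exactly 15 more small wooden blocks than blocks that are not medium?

False

There is 1 small wooden block.
There are 16 blocks that are not medium.
The claim requires 1 − 16 (= -15) to equal 15, which does not hold.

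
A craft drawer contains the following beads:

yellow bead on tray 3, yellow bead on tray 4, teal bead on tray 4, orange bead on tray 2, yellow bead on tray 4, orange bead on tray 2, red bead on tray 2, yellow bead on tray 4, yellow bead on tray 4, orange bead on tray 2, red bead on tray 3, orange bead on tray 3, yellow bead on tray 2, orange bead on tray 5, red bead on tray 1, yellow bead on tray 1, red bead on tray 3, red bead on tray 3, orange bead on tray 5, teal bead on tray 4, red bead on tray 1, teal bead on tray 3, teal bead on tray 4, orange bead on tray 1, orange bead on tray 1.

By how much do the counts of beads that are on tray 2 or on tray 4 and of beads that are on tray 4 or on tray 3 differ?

beads on tray 2 or on tray 4: 12. beads on tray 4 or on tray 3: 13.
|12 − 13| = 13 − 12 = 1.

1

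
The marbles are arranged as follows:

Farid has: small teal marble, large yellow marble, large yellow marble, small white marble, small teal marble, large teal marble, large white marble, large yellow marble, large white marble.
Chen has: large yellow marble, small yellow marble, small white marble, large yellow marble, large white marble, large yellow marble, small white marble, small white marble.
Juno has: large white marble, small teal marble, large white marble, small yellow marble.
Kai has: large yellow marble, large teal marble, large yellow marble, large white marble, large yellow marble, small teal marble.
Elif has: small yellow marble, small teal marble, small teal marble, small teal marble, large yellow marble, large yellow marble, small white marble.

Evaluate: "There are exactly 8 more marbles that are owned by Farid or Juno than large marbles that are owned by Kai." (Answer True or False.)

|marbles owned by Farid or Juno| = 13.
|large marbles owned by Kai| = 5.
The claim requires 13 − 5 (= 8) to equal 8, which holds.

True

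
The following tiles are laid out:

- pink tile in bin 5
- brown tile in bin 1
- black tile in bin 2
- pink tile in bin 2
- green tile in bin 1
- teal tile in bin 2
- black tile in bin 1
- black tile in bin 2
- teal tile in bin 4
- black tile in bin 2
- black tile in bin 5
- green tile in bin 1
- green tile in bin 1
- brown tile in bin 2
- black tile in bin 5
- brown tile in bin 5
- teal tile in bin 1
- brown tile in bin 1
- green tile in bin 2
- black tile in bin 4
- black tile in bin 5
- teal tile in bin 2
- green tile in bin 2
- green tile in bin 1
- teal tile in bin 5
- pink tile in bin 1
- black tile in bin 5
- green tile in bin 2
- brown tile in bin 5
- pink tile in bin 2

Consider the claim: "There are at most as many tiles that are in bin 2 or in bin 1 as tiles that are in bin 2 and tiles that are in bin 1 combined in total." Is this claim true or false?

tiles in bin 2 or in bin 1: 20.
tiles in bin 2: 11; tiles in bin 1: 9; combined: 11 + 9 = 20.
The claim requires 20 ≤ 20, which holds.

True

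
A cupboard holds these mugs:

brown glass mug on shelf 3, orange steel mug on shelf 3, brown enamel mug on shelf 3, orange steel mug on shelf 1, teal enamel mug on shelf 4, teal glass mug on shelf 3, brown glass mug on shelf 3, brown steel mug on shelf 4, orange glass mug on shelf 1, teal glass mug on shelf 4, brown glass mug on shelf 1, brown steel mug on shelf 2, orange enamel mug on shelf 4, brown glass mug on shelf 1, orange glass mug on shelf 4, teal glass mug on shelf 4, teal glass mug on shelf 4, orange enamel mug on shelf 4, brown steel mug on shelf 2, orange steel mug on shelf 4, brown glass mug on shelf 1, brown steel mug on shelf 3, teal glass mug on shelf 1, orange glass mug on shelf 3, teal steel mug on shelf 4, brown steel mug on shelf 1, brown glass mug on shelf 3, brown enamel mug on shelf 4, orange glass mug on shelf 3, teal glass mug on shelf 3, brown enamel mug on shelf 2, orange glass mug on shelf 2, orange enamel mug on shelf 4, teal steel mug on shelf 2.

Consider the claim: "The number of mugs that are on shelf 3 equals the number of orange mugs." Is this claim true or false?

False

mugs on shelf 3: 10.
orange mugs: 11.
The claim requires 10 = 11, which does not hold.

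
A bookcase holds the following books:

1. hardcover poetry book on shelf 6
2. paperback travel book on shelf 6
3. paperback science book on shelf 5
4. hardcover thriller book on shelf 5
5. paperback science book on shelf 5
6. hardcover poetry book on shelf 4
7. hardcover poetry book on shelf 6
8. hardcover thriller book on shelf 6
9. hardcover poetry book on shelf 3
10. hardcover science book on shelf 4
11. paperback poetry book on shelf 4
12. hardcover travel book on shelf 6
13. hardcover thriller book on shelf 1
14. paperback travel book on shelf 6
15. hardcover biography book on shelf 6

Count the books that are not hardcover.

5

Total books: 15; with the excluded value: 10; remaining 15 − 10 = 5.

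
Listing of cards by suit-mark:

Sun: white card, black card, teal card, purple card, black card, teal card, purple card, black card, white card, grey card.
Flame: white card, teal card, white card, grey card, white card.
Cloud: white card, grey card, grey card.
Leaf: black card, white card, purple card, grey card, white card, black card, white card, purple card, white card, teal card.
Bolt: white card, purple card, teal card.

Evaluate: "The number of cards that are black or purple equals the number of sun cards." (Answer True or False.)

True

|cards that are black or purple| = 10.
|sun cards| = 10.
The claim requires 10 = 10, which holds.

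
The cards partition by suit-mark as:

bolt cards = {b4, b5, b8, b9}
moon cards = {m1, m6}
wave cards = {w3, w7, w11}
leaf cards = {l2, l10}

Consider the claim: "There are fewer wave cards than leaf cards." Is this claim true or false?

False

There are 3 wave cards.
There are 2 leaf cards.
The claim requires 3 < 2, which does not hold.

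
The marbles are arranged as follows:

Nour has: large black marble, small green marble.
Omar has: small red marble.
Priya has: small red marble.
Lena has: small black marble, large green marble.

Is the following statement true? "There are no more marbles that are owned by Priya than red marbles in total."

|marbles owned by Priya| = 1.
|red marbles| = 2.
The claim requires 1 ≤ 2, which holds.

True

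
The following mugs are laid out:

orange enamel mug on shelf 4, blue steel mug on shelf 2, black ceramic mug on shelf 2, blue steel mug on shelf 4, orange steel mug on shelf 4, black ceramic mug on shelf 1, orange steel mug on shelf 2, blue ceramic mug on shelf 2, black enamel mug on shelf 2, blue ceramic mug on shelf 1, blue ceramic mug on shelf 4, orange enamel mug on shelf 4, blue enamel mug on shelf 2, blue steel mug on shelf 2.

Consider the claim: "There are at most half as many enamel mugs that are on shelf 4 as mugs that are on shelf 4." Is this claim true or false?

enamel mugs on shelf 4: 2.
mugs on shelf 4: 5.
The claim requires 2 × 2 = 4 ≤ 5, which holds.

True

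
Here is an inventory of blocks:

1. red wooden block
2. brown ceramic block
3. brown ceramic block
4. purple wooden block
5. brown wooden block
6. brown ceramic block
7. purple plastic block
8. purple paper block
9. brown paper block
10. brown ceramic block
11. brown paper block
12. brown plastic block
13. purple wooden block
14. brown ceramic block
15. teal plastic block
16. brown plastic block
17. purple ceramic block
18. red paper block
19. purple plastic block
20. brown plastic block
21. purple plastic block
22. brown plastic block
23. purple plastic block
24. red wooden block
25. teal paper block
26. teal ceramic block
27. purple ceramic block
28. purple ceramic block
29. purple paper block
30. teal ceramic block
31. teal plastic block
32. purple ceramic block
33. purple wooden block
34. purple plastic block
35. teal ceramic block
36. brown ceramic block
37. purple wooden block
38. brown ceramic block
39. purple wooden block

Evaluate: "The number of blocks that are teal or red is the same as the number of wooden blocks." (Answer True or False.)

blocks that are teal or red: 9.
wooden blocks: 8.
The claim requires 9 = 8, which does not hold.

False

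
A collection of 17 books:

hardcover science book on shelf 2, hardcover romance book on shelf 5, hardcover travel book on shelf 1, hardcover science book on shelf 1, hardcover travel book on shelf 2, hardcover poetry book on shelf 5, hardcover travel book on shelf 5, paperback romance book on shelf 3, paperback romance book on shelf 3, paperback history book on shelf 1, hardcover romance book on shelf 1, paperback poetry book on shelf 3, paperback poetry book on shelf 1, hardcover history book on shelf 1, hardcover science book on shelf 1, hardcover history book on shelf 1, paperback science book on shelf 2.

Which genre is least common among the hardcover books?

poetry

Counts by genre (restricted to hardcover books): science 3, travel 3, history 2, romance 2, poetry 1.
The minimum is 1, held uniquely by poetry.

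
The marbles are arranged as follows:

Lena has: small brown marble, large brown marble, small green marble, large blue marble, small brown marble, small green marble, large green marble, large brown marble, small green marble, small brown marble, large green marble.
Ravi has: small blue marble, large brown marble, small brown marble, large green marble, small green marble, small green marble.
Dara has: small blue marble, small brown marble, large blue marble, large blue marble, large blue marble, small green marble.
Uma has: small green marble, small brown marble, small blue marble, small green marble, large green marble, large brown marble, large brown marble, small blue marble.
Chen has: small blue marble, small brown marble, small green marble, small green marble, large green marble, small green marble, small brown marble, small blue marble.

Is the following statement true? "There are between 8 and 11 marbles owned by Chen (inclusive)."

True

marbles owned by Chen: 8.
The claim requires 8 ≤ 8 ≤ 11, which holds.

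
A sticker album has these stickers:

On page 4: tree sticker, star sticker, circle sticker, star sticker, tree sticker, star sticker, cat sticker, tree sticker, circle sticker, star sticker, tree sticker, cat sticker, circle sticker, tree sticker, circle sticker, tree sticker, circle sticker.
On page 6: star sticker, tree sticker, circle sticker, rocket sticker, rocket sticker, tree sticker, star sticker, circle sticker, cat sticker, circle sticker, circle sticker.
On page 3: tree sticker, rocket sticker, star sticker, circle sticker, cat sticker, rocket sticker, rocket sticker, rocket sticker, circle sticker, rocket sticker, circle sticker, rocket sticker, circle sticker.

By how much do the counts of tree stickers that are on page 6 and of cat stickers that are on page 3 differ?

tree stickers on page 6: 2. cat stickers on page 3: 1.
|2 − 1| = 2 − 1 = 1.

1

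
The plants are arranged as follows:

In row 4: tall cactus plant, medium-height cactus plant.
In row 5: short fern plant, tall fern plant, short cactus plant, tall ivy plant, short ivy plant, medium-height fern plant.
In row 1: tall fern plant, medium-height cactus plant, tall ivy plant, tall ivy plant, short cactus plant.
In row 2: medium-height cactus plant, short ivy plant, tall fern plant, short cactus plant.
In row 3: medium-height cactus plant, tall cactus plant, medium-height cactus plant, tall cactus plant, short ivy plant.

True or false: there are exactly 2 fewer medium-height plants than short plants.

False

medium-height plants: 6.
short plants: 7.
The claim requires 7 − 6 (= 1) to equal 2, which does not hold.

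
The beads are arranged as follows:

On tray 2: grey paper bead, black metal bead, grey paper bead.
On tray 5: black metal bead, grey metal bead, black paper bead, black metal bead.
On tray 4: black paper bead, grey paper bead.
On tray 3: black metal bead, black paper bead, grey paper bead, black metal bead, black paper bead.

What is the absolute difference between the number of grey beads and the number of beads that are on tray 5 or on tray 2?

grey beads: 5. beads on tray 5 or on tray 2: 7.
|5 − 7| = 7 − 5 = 2.

2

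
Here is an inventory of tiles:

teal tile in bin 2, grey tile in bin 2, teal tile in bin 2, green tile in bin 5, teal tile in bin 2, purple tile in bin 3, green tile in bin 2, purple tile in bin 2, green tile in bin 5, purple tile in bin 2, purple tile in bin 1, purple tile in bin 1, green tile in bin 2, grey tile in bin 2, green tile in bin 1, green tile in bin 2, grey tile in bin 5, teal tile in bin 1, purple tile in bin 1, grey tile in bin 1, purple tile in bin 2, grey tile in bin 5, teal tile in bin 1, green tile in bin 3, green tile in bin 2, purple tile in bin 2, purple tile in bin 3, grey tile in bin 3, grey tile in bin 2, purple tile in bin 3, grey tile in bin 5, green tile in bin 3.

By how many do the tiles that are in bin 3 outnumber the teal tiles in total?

1

tiles in bin 3: 6.
teal tiles: 5.
6 − 5 = 1.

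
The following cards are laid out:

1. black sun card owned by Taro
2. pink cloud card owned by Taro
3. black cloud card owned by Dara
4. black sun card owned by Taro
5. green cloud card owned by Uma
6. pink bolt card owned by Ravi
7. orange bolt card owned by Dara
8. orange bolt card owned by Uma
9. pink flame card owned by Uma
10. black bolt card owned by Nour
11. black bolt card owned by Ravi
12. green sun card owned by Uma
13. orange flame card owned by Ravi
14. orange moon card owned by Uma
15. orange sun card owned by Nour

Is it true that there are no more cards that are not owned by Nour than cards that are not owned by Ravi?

False

|cards that are not owned by Nour| = 13.
|cards that are not owned by Ravi| = 12.
The claim requires 13 ≤ 12, which does not hold.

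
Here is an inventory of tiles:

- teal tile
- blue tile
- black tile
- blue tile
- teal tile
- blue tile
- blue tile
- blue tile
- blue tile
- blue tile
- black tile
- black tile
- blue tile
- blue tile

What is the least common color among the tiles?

Counts by color: blue 9, black 3, teal 2.
The minimum is 2, held uniquely by teal.

teal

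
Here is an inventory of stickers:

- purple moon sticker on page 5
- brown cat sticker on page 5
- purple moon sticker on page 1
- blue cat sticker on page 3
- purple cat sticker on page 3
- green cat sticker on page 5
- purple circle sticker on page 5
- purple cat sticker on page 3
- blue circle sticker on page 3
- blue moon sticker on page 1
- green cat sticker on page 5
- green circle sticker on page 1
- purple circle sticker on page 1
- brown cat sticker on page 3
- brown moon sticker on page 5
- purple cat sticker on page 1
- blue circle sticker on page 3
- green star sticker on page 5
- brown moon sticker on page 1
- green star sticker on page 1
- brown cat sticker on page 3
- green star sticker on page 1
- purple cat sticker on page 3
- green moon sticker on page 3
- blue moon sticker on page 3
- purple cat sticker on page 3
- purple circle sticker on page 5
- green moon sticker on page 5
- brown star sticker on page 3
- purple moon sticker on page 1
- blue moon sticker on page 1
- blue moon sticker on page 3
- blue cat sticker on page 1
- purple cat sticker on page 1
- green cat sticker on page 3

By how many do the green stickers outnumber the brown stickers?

3

green stickers: 9.
brown stickers: 6.
9 − 6 = 3.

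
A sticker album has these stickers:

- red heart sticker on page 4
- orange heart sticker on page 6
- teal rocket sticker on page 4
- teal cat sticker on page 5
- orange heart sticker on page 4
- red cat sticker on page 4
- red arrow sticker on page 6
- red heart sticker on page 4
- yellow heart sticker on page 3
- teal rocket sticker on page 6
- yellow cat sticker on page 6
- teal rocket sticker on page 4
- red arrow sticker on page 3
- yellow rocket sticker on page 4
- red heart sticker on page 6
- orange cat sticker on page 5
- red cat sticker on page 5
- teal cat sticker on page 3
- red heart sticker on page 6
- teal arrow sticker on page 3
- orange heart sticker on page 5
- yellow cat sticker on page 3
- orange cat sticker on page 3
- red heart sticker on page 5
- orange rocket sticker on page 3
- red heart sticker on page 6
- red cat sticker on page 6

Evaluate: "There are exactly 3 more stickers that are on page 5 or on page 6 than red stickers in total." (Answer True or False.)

stickers on page 5 or on page 6: 13.
red stickers: 11.
The claim requires 13 − 11 (= 2) to equal 3, which does not hold.

False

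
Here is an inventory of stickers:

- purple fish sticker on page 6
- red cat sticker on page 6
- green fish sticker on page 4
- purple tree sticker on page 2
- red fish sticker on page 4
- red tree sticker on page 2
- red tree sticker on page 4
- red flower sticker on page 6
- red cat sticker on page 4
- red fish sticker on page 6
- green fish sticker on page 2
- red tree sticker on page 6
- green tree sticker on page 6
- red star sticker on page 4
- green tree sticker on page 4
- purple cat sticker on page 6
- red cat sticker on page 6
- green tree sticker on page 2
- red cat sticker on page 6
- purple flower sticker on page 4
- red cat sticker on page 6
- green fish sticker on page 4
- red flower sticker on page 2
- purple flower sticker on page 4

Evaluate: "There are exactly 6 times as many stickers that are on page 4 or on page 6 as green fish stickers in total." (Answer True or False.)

False

|stickers on page 4 or on page 6| = 19.
|green fish stickers| = 3.
The claim requires 19 = 6 × 3 = 18, which does not hold.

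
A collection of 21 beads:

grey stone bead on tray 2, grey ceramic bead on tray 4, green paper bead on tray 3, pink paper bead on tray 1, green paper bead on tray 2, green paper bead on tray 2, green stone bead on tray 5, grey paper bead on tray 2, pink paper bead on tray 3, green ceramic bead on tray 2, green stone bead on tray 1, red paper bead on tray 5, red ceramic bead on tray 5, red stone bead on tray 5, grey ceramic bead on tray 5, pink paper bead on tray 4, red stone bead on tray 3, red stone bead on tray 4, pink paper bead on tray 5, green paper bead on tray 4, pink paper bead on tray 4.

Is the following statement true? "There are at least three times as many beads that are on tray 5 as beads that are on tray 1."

beads on tray 5: 6.
beads on tray 1: 2.
The claim requires 6 ≥ 3 × 2 = 6, which holds.

True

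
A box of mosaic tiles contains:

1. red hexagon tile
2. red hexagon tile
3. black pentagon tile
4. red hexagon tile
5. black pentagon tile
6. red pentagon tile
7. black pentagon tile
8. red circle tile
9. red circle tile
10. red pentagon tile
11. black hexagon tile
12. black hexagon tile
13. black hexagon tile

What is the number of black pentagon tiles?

3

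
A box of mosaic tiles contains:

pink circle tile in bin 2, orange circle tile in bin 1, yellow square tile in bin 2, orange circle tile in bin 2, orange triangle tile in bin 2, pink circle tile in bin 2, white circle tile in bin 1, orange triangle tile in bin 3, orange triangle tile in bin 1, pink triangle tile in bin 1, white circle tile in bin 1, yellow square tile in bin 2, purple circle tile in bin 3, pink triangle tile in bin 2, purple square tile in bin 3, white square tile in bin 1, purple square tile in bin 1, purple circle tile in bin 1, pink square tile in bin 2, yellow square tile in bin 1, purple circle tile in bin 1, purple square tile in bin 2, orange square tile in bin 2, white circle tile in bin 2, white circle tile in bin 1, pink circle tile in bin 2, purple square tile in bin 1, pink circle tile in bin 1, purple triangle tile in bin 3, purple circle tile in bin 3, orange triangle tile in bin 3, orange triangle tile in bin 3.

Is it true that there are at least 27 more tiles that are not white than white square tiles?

tiles that are not white: 27.
white square tiles: 1.
The claim requires 27 − 1 = 26 ≥ 27, which does not hold.

False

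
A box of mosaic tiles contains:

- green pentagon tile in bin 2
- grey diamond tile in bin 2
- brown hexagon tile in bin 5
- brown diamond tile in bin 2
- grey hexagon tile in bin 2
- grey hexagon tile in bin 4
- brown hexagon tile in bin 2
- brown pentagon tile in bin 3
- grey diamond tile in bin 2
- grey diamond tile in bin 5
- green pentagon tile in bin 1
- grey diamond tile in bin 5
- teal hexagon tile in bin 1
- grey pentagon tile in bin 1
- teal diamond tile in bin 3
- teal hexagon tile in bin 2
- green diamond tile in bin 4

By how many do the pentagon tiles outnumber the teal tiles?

1

pentagon tiles: 4.
teal tiles: 3.
4 − 3 = 1.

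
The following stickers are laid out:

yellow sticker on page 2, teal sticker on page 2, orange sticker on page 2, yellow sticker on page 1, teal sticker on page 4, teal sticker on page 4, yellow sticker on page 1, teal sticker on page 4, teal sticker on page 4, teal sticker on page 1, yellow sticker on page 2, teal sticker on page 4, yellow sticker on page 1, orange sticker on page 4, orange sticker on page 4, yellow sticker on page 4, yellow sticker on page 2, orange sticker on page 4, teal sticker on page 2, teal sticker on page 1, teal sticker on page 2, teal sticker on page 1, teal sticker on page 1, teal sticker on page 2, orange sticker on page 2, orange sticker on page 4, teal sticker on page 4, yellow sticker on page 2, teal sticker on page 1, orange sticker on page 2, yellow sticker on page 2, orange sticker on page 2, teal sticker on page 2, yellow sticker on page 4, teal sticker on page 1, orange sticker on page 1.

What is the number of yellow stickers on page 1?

3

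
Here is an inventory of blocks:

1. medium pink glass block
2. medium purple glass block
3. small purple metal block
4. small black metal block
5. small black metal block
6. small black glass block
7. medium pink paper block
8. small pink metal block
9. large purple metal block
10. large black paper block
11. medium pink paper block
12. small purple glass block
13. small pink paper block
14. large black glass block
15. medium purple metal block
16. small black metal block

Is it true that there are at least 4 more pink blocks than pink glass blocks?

True

|pink blocks| = 5.
|pink glass blocks| = 1.
The claim requires 5 − 1 = 4 ≥ 4, which holds.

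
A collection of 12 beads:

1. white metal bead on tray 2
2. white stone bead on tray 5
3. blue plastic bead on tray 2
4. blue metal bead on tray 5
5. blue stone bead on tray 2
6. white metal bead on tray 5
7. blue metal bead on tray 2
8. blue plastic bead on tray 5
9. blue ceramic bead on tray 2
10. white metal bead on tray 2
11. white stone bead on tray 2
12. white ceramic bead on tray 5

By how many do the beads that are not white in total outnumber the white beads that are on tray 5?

beads that are not white: 6.
white beads on tray 5: 3.
6 − 3 = 3.

3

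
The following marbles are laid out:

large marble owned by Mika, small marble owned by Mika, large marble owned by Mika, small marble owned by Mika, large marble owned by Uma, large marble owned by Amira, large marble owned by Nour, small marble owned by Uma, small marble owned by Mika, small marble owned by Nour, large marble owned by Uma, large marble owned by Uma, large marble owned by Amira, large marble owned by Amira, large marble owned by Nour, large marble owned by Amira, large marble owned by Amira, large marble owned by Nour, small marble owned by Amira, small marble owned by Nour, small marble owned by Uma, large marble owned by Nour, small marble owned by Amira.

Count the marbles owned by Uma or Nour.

Nour: 6; Uma: 5; together 6 + 5 = 11.

11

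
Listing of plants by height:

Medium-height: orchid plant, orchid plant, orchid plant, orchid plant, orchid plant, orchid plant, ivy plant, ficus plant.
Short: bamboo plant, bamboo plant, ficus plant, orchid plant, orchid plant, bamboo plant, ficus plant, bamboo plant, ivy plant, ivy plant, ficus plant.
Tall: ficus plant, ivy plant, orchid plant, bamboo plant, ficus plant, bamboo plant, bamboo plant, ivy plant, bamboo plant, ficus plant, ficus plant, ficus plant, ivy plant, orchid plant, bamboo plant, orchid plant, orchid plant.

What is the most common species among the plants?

orchid

Counts by species: orchid 12, bamboo 9, ficus 9, ivy 6.
The maximum is 12, held uniquely by orchid.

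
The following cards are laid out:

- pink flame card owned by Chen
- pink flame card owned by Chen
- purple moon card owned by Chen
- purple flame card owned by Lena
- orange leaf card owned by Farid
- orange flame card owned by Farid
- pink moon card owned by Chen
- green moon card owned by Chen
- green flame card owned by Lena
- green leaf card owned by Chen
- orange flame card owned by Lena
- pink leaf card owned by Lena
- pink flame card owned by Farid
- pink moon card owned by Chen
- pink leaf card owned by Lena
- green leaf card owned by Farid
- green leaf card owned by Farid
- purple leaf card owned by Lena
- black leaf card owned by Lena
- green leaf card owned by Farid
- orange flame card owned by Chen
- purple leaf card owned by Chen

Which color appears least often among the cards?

black

Counts by color: pink 7, green 6, purple 4, orange 4, black 1.
The minimum is 1, held uniquely by black.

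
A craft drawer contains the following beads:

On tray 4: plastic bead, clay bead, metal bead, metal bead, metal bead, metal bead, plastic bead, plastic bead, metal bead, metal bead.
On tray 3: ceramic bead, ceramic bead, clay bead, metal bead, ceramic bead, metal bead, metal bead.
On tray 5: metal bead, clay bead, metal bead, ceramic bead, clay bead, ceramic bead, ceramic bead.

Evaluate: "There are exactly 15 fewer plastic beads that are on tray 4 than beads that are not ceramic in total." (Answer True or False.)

True

plastic beads on tray 4: 3.
beads that are not ceramic: 18.
The claim requires 18 − 3 (= 15) to equal 15, which holds.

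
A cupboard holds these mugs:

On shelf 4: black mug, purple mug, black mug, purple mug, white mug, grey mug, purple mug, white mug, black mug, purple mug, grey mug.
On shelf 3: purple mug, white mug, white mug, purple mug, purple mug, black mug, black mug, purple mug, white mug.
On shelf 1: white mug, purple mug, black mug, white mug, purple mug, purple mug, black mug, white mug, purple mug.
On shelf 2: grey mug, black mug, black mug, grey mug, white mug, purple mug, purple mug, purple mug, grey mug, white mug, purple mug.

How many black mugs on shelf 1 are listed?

2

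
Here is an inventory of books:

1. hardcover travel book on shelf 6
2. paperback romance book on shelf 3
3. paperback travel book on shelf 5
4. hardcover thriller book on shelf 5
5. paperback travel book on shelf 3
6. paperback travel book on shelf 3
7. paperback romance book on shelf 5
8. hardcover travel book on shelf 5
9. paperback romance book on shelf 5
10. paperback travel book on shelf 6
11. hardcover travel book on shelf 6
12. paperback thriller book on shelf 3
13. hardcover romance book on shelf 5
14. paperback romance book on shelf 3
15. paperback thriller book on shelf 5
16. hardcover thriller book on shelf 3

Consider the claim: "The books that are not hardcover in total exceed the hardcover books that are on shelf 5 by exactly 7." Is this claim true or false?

True

|books that are not hardcover| = 10.
|hardcover books on shelf 5| = 3.
The claim requires 10 − 3 (= 7) to equal 7, which holds.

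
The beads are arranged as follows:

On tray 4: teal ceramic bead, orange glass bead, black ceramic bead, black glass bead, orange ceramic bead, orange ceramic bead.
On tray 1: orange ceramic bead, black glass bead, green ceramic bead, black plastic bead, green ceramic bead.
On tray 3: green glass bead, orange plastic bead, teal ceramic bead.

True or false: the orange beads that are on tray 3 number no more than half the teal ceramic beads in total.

There is 1 orange bead on tray 3.
There are 2 teal ceramic beads.
The claim requires 2 × 1 = 2 ≤ 2, which holds.

True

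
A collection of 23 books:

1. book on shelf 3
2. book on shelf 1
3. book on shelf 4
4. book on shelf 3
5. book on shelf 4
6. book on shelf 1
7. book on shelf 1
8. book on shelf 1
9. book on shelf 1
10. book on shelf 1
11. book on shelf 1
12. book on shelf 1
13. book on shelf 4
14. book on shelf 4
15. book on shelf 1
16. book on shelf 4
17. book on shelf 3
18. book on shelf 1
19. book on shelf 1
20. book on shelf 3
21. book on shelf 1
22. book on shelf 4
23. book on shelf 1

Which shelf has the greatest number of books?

shelf 1

Counts by shelf: shelf 1→13, shelf 4→6, shelf 3→4.
The maximum is 13, held uniquely by shelf 1.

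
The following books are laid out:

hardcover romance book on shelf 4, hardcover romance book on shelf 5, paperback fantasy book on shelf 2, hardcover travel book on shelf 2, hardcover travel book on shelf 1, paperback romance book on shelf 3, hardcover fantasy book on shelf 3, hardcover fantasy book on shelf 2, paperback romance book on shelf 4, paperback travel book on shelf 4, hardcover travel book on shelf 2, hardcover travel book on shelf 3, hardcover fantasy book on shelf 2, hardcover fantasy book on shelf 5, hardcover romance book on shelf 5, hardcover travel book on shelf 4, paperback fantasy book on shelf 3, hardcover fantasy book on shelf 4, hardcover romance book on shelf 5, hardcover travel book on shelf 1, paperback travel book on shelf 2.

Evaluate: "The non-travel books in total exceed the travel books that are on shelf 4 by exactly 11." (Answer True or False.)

There are 13 non-travel books.
There are 2 travel books on shelf 4.
The claim requires 13 − 2 (= 11) to equal 11, which holds.

True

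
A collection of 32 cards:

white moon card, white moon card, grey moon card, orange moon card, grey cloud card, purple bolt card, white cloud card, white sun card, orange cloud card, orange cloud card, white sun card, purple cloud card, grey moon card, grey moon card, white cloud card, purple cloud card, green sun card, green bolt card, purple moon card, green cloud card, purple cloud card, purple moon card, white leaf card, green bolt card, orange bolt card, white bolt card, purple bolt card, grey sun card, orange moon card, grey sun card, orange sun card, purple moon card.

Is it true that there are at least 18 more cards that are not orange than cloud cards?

cards that are not orange: 26.
cloud cards: 9.
The claim requires 26 − 9 = 17 ≥ 18, which does not hold.

False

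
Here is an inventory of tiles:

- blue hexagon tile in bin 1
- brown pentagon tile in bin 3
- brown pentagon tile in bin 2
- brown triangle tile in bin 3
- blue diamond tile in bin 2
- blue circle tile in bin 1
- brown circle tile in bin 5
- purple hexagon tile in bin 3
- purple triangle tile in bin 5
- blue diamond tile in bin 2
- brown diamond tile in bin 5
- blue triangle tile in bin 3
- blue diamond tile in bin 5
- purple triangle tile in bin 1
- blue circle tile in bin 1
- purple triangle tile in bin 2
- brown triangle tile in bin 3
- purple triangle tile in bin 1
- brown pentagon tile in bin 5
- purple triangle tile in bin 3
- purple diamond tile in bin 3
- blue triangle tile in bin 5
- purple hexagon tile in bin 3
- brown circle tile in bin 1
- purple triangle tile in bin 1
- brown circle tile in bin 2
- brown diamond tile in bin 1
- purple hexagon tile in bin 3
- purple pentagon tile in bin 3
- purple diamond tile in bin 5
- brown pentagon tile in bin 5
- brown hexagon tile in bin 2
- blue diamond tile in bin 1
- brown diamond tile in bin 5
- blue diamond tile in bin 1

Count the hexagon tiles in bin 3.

3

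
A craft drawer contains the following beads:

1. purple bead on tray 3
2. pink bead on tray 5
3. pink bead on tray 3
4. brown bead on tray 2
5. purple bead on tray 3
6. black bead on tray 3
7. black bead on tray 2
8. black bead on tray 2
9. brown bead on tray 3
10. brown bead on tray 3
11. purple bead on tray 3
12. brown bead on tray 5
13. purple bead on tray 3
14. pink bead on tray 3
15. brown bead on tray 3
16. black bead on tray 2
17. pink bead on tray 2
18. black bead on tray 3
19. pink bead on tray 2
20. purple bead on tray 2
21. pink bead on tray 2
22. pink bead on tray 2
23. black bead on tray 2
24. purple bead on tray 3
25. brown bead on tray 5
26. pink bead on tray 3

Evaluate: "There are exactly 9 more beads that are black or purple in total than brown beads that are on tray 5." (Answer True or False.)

There are 12 beads that are black or purple.
There are 2 brown beads on tray 5.
The claim requires 12 − 2 (= 10) to equal 9, which does not hold.

False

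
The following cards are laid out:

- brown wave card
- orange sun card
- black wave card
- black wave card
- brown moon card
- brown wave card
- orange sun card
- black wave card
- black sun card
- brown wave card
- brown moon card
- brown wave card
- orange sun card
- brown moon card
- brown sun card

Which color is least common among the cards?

Counts by color: brown 8, black 4, orange 3.
The minimum is 3, held uniquely by orange.

orange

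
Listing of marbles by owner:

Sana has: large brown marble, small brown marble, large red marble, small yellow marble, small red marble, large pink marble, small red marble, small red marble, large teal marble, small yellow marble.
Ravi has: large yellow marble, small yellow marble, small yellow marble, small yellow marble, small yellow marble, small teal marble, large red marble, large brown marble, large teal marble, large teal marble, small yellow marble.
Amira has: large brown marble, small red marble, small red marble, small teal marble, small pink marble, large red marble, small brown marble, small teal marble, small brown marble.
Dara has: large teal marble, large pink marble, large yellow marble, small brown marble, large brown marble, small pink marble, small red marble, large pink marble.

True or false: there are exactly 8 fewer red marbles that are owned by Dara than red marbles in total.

True

Count of red marbles owned by Dara: 1.
There are 9 red marbles.
The claim requires 9 − 1 (= 8) to equal 8, which holds.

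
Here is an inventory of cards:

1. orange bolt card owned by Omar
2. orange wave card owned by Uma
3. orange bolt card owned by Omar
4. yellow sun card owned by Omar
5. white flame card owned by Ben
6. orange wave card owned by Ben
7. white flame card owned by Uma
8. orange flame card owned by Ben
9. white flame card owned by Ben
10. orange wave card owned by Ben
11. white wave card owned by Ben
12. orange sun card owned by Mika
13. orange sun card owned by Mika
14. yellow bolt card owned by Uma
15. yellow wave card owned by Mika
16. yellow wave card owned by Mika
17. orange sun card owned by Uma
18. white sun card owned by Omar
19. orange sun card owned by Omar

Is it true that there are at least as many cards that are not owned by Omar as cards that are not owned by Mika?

cards that are not owned by Omar: 14.
cards that are not owned by Mika: 15.
The claim requires 14 ≥ 15, which does not hold.

False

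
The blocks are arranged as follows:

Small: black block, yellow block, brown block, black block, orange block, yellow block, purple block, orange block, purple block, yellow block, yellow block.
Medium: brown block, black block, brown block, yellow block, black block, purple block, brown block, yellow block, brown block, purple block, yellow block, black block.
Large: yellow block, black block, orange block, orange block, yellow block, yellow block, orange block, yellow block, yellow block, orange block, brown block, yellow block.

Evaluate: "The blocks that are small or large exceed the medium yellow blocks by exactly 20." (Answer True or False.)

True

blocks that are small or large: 23.
medium yellow blocks: 3.
The claim requires 23 − 3 (= 20) to equal 20, which holds.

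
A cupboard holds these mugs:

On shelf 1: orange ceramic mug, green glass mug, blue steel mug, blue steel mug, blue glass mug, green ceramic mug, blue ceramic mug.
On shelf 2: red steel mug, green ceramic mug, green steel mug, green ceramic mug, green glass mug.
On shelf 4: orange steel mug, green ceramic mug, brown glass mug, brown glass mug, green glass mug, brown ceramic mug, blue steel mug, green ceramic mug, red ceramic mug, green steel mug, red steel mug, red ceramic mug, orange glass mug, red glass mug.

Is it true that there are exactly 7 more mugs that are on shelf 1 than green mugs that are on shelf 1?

False

|mugs on shelf 1| = 7.
|green mugs on shelf 1| = 2.
The claim requires 7 − 2 (= 5) to equal 7, which does not hold.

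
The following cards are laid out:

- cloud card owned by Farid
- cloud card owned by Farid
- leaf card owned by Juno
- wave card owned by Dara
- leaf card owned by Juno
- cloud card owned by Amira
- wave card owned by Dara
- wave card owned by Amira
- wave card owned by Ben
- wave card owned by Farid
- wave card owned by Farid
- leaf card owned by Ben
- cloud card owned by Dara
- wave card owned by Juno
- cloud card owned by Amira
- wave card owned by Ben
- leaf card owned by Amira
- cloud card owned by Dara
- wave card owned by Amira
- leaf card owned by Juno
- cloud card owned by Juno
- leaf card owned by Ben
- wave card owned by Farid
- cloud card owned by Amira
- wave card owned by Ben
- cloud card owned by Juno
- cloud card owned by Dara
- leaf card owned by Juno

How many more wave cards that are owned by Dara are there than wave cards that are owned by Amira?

0

wave cards owned by Dara: 2.
wave cards owned by Amira: 2.
2 − 2 = 0.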